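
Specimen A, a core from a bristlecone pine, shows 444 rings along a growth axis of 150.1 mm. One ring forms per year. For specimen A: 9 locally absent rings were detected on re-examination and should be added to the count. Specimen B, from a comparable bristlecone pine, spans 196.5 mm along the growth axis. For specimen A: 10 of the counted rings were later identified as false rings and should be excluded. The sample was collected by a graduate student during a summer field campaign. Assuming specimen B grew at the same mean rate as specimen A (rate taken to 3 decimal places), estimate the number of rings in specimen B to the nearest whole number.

Specimen A: adjusted count: 444 − 10 + 9 = 443 rings.
A: Extension rate ≈ 150.1 / 443 = 0.339 mm per year.
Specimen B: 196.5 mm / 0.339 mm per year = 579.65 years ≈ 580 rings.

580 rings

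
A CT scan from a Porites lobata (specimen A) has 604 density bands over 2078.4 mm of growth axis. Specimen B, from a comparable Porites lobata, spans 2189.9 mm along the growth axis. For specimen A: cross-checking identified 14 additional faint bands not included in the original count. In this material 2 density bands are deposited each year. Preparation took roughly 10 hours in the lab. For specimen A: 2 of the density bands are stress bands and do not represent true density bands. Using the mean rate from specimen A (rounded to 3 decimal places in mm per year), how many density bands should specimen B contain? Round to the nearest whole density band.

649 density bands

Specimen A: true density band count = 604 − 2 + 14 = 616.
Specimen A: with 2 density bands per year, 616 / 2 = 308 years.
A: 2078.4 mm over 308 years gives 2078.4 / 308 ≈ 6.748 mm/yr.
B spans 2189.9 / 6.748 = 324.53 years; at 2 density bands per year that is 324.53 × 2 ≈ 649 density bands.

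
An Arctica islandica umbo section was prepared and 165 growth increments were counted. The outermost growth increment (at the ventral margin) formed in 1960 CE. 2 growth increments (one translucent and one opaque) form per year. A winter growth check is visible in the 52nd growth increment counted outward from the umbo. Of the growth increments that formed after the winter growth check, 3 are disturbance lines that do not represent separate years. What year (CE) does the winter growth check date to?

165 − 52 = 113 growth increments lie beyond the winter growth check toward the ventral margin.
113 − 3 false = 110 true growth increments after the winter growth check.
110 growth increments at 2 per year is 110 / 2 = 55 years.
The growth increment at the ventral margin is 1960 CE, so the winter growth check dates to 1960 − 55 = 1905 CE.

1905 CE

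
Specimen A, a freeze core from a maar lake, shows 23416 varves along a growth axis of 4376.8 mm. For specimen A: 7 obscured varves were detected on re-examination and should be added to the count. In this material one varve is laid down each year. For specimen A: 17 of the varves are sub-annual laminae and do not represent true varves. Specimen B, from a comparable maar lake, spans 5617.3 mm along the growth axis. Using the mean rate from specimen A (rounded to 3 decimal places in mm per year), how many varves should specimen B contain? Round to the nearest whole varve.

30039 varves

Specimen A: after corrections the count is 23416 − 17 + 7 = 23406 varves.
A: Mean rate = 4376.8 mm / 23406 years ≈ 0.187 mm per year.
Specimen B: 5617.3 mm / 0.187 mm per year = 30039.04 years ≈ 30039 varves.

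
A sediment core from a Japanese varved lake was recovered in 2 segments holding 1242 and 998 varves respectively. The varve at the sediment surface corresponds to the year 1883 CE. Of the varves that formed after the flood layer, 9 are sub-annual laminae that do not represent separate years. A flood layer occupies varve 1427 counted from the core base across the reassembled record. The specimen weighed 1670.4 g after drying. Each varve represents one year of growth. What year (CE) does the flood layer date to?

1079 CE

Total varves = 1242 + 998 = 2240.
2240 − 1427 = 813 varves lie beyond the flood layer toward the sediment surface.
813 − 9 false = 804 true varves after the flood layer.
1883 − 804 = 1079 CE.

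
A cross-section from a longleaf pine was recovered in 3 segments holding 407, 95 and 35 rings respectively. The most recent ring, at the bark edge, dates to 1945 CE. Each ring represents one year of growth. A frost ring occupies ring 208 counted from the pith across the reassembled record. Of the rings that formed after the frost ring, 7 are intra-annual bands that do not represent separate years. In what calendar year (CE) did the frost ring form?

1623 CE

Total rings = 407 + 95 + 35 = 537.
Between ring 208 and the bark edge there are 537 − 208 = 329 rings.
Removing the 7 false rings leaves 329 − 7 = 322 true rings beyond the frost ring.
The ring at the bark edge is 1945 CE, so the frost ring dates to 1945 − 322 = 1623 CE.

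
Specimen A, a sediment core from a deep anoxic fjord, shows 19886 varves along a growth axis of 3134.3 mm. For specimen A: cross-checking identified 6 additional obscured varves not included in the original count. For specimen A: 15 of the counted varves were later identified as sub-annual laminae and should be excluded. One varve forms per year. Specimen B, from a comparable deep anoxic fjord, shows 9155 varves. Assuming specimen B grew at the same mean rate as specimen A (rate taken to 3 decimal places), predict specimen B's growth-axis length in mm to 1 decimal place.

1446.5 mm

Specimen A: correcting the raw count gives 19886 − 15 + 6 = 19877 true varves.
A: 3134.3 mm over 19877 years gives 3134.3 / 19877 ≈ 0.158 mm/year.
Length of B = 0.158 × 9155 = 1446.5 mm.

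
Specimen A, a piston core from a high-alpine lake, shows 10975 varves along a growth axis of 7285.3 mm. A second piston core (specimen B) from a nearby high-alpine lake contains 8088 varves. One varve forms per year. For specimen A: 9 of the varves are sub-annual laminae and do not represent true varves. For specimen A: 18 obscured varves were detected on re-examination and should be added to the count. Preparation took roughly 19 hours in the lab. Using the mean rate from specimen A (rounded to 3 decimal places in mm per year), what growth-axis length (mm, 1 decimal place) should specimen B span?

5362.3 mm

Specimen A: correcting the raw count gives 10975 − 9 + 18 = 10984 true varves.
A: Mean rate = 7285.3 mm / 10984 years ≈ 0.663 mm/yr.
For B, 0.663 mm/year × 8088 years = 5362.3 mm.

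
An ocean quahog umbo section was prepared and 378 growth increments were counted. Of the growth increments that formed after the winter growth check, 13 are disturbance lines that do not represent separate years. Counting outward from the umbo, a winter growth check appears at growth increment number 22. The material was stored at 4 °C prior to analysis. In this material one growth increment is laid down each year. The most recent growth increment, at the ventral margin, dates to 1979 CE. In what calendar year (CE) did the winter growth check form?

1636 CE

378 − 22 = 356 growth increments lie beyond the winter growth check toward the ventral margin.
Excluding 13 false growth increments: 356 − 13 = 343.
1979 − 343 = 1636 CE.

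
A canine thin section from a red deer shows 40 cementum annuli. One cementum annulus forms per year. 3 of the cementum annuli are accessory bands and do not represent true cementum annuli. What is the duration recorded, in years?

37 years

True cementum annulus count = 40 − 3 = 37.
At one cementum annulus per year, that is 37 years.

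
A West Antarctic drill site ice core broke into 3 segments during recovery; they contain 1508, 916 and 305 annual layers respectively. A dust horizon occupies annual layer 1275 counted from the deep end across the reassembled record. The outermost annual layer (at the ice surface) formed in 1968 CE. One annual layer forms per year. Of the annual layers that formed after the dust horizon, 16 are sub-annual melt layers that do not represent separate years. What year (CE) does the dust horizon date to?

Total annual layers = 1508 + 916 + 305 = 2729.
Between annual layer 1275 and the ice surface there are 2729 − 1275 = 1454 annual layers.
1454 − 16 false = 1438 true annual layers after the dust horizon.
The annual layer at the ice surface is 1968 CE, so the dust horizon dates to 1968 − 1438 = 530 CE.

530 CE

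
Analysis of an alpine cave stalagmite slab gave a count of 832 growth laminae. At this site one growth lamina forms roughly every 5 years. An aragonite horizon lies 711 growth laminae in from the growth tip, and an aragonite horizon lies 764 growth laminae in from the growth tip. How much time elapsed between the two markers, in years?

764 − 711 = 53 growth laminae lie between the two events.
Multiplying by 5 years per growth lamina: 53 × 5 = 265 years.

265 years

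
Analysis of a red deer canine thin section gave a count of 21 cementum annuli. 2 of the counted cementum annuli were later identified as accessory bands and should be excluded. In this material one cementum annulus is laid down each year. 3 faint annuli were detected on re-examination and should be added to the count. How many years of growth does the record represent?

22 years

Correcting the raw count gives 21 − 2 + 3 = 22 true cementum annuli.
With a one-to-one cementum annulus periodicity this is 22 years.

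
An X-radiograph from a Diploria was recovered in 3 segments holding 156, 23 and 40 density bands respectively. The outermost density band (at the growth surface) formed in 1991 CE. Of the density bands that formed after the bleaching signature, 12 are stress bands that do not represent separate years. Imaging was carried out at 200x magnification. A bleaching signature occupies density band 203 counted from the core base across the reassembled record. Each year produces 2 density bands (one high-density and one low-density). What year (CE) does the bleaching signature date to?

1989 CE

Total density bands = 156 + 23 + 40 = 219.
Between density band 203 and the growth surface there are 219 − 203 = 16 density bands.
Removing the 12 false density bands leaves 16 − 12 = 4 true density bands beyond the bleaching signature.
With 2 density bands per year, 4 / 2 = 2 years.
1991 − 2 = 1989 CE.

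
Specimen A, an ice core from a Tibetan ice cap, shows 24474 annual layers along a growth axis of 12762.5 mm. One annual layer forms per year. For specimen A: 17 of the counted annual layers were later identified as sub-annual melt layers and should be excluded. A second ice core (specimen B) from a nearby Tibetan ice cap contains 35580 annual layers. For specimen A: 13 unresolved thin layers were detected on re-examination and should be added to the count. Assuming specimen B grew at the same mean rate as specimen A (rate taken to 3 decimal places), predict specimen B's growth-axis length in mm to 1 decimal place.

Specimen A: correcting the raw count gives 24474 − 17 + 13 = 24470 true annual layers.
A: Mean rate = 12762.5 mm / 24470 years ≈ 0.522 mm/year.
Length of B = 0.522 × 35580 = 18572.8 mm.

18572.8 mm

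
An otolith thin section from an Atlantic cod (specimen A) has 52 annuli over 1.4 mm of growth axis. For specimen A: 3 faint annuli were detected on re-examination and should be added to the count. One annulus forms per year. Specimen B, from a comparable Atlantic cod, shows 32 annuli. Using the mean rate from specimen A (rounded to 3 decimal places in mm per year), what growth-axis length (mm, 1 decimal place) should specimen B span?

0.8 mm

Specimen A: adjusted count: 52 + 3 = 55 annuli.
A: Extension rate ≈ 1.4 / 55 = 0.025 mm per year.
B's length ≈ 0.025 × 32 = 0.8 mm.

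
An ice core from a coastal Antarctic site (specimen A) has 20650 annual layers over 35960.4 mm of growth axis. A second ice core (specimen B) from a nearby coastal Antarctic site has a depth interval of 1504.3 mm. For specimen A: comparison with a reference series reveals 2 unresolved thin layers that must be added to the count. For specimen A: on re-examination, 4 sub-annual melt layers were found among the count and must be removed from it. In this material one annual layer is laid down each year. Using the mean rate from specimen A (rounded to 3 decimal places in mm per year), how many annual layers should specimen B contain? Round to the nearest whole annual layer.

Specimen A: true annual layer count = 20650 − 4 + 2 = 20648.
A: Mean rate = 35960.4 mm / 20648 years ≈ 1.742 mm per year.
B spans 1504.3 / 1.742 = 863.55 years ≈ 864 annual layers.

864 annual layers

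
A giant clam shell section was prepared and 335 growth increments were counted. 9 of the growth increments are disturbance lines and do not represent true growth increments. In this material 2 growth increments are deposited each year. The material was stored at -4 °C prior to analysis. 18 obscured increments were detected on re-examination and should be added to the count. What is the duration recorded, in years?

172 yr

After corrections the count is 335 − 9 + 18 = 344 growth increments.
With 2 growth increments per year, 344 / 2 = 172 years.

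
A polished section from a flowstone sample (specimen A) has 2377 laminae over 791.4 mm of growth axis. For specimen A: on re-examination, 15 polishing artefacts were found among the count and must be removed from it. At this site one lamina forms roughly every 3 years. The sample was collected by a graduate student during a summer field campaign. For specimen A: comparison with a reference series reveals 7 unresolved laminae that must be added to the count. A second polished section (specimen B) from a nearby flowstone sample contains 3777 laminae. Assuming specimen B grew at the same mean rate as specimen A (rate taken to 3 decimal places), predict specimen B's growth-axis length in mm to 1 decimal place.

Specimen A: adjusted count: 2377 − 15 + 7 = 2369 laminae.
Specimen A: multiplying by 3 years per lamina: 2369 × 3 = 7107 years.
A: Extension rate ≈ 791.4 / 7107 = 0.111 mm per year.
Specimen B: multiplying by 3 years per lamina: 3777 × 3 = 11331 years. B's length ≈ 0.111 × 11331 = 1257.7 mm.

1257.7 mm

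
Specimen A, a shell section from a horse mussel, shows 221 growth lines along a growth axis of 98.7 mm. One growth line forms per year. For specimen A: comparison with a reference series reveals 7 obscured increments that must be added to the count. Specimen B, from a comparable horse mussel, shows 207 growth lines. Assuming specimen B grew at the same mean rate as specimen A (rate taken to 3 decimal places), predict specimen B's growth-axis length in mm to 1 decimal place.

Specimen A: after corrections the count is 221 + 7 = 228 growth lines.
A: Extension rate ≈ 98.7 / 228 = 0.433 mm/year.
Length of B = 0.433 × 207 = 89.6 mm.

89.6 mm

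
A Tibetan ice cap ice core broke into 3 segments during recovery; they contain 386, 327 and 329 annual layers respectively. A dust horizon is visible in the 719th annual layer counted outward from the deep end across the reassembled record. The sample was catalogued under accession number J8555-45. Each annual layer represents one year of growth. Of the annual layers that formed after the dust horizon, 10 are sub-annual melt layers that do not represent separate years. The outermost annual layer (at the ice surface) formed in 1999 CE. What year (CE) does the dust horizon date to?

1686 CE

Total annual layers = 386 + 327 + 329 = 1042.
Between annual layer 719 and the ice surface there are 1042 − 719 = 323 annual layers.
323 − 10 false = 313 true annual layers after the dust horizon.
Counting back 313 years from 1999 CE places the dust horizon in 1999 − 313 = 1686 CE.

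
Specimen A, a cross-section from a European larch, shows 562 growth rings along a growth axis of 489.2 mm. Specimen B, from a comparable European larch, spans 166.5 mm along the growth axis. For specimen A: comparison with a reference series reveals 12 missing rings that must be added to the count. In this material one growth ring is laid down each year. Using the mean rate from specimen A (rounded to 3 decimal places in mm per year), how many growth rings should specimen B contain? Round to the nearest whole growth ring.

Specimen A: after corrections the count is 562 + 12 = 574 growth rings.
A: Extension rate ≈ 489.2 / 574 = 0.852 mm/yr.
Specimen B: 166.5 mm / 0.852 mm per year = 195.42 years ≈ 195 growth rings.

195 growth rings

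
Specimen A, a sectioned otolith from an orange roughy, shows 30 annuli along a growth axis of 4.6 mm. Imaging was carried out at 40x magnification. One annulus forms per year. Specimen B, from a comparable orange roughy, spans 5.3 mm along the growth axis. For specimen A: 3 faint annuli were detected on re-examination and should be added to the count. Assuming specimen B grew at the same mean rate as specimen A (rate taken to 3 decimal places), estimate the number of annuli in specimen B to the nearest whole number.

38 annuli

Specimen A: after corrections the count is 30 + 3 = 33 annuli.
A: Mean rate = 4.6 mm / 33 years ≈ 0.139 mm/year.
For B, 5.3 / 0.139 = 38.13 years ≈ 38 annuli.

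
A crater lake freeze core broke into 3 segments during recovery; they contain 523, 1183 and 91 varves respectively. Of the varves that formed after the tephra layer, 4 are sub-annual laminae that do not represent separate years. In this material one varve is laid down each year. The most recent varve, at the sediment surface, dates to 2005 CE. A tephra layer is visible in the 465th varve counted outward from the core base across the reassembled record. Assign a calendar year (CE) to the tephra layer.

677 CE

Total varves = 523 + 1183 + 91 = 1797.
1797 − 465 = 1332 varves lie beyond the tephra layer toward the sediment surface.
1332 − 4 false = 1328 true varves after the tephra layer.
2005 − 1328 = 677 CE.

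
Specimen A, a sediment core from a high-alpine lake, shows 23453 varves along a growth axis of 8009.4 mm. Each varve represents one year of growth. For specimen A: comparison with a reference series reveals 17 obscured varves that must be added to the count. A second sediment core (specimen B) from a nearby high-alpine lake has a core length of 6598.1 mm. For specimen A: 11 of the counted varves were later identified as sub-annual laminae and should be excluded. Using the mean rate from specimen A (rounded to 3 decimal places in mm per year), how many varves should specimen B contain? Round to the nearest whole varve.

Specimen A: correcting the raw count gives 23453 − 11 + 17 = 23459 true varves.
A: Mean rate = 8009.4 mm / 23459 years ≈ 0.341 mm/yr.
Specimen B: 6598.1 mm / 0.341 mm per year = 19349.27 years ≈ 19349 varves.

19349 varves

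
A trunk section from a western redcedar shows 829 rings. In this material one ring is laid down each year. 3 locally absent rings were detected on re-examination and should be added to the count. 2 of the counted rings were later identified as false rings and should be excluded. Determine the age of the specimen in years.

After corrections the count is 829 − 2 + 3 = 830 rings.
With a one-to-one ring periodicity this is 830 years.

830 yr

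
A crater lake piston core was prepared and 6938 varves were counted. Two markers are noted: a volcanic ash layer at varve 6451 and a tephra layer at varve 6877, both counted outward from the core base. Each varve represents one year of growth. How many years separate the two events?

426 years

The two markers are separated by 6877 − 6451 = 426 varves.
At one varve per year, 426 years elapsed between them.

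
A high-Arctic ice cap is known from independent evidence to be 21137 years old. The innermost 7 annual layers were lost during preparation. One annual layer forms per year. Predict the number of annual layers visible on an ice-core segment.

21130 annual layers

One annual layer per year gives 21137 annual layers over 21137 years.
21137 − 7 missed = 21130 annual layers expected in the prepared section.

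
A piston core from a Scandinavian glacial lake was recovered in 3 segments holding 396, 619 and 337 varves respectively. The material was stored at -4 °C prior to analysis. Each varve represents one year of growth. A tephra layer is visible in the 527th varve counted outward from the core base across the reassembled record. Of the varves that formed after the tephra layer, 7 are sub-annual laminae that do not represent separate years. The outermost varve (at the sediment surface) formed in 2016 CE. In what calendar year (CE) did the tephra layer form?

1198 CE

Total varves = 396 + 619 + 337 = 1352.
Between varve 527 and the sediment surface there are 1352 − 527 = 825 varves.
Removing the 7 false varves leaves 825 − 7 = 818 true varves beyond the tephra layer.
The varve at the sediment surface is 2016 CE, so the tephra layer dates to 2016 − 818 = 1198 CE.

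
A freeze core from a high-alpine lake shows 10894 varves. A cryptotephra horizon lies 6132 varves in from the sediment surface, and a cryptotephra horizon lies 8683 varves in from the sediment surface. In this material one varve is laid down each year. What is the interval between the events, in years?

2551 years

The two markers are separated by 8683 − 6132 = 2551 varves.
That is 2551 years at one varve per year.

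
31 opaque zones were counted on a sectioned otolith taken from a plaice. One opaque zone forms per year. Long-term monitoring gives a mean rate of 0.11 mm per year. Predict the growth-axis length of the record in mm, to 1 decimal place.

3.4 mm

The record spans 31 years at 0.11 mm per year.
Length ≈ 0.11 × 31 = 3.4 mm.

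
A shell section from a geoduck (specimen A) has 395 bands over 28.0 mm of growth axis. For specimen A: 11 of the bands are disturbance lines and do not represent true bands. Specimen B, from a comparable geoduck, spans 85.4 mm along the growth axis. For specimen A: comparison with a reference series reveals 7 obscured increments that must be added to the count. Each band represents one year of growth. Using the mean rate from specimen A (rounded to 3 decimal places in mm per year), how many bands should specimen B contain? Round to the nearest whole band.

1186 bands

Specimen A: correcting the raw count gives 395 − 11 + 7 = 391 true bands.
A: Extension rate ≈ 28.0 / 391 = 0.072 mm/year.
For B, 85.4 / 0.072 = 1186.11 years ≈ 1186 bands.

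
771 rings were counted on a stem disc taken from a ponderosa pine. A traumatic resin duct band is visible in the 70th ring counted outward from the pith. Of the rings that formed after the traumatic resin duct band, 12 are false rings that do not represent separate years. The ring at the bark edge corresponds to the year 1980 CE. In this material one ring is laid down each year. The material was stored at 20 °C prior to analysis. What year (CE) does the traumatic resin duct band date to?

771 − 70 = 701 rings lie beyond the traumatic resin duct band toward the bark edge.
Removing the 12 false rings leaves 701 − 12 = 689 true rings beyond the traumatic resin duct band.
The ring at the bark edge is 1980 CE, so the traumatic resin duct band dates to 1980 − 689 = 1291 CE.

1291 CE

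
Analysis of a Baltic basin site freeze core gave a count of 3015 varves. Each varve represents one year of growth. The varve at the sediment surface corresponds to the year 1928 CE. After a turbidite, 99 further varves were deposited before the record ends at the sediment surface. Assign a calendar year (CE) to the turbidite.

1829 CE

There are 99 varves younger than the turbidite.
The varve at the sediment surface is 1928 CE, so the turbidite dates to 1928 − 99 = 1829 CE.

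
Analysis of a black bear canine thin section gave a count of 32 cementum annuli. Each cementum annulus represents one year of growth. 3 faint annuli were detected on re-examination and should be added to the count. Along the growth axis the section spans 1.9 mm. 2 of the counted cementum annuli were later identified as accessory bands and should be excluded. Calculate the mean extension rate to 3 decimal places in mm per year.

0.058 mm per year

Adjusted count: 32 − 2 + 3 = 33 cementum annuli.
Mean rate = 1.9 mm / 33 years ≈ 0.058 mm per year.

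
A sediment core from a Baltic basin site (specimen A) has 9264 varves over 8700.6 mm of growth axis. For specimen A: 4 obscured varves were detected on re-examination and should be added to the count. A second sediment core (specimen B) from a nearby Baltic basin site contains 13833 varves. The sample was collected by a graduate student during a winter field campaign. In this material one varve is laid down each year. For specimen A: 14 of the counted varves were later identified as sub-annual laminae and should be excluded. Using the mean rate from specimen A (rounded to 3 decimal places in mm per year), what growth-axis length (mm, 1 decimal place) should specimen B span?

13003.0 mm

Specimen A: adjusted count: 9264 − 14 + 4 = 9254 varves.
A: Mean rate = 8700.6 mm / 9254 years ≈ 0.940 mm/yr.
For B, 0.940 mm/year × 13833 years = 13003.0 mm.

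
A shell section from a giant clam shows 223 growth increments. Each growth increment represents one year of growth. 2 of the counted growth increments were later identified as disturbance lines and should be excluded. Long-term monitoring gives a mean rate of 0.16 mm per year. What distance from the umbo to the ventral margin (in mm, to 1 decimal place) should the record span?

35.4 mm

Correcting the raw count gives 223 − 2 = 221 true growth increments.
Length ≈ 0.16 × 221 = 35.4 mm.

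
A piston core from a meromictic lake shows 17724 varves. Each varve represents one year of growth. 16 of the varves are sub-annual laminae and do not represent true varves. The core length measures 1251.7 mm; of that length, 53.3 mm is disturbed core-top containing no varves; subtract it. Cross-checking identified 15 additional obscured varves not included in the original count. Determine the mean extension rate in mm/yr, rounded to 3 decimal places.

After corrections the count is 17724 − 16 + 15 = 17723 varves.
Removing the 53.3 mm offcut leaves 1251.7 − 53.3 = 1198.4 mm.
Extension rate ≈ 1198.4 / 17723 = 0.068 mm/yr.

0.068 mm/yr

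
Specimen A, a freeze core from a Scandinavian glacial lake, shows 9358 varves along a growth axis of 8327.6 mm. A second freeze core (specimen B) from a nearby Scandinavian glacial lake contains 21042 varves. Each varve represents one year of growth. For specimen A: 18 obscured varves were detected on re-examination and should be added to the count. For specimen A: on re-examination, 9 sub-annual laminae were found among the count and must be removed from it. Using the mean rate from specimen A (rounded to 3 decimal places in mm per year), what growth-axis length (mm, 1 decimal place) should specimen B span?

Specimen A: correcting the raw count gives 9358 − 9 + 18 = 9367 true varves.
A: Extension rate ≈ 8327.6 / 9367 = 0.889 mm/yr.
For B, 0.889 mm/year × 21042 years = 18706.3 mm.

18706.3 mm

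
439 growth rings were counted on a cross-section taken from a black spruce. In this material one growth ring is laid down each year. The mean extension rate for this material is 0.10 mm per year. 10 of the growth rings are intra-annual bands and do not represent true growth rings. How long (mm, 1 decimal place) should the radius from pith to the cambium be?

42.9 mm

Correcting the raw count gives 439 − 10 = 429 true growth rings.
429 years at 0.10 mm/year gives 0.10 × 429 = 42.9 mm.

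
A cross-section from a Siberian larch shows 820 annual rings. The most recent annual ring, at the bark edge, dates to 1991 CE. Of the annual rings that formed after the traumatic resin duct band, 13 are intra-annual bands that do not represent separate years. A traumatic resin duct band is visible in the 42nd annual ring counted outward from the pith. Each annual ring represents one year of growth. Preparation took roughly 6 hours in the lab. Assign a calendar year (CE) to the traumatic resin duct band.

1226 CE

820 − 42 = 778 annual rings lie beyond the traumatic resin duct band toward the bark edge.
Removing the 13 false annual rings leaves 778 − 13 = 765 true annual rings beyond the traumatic resin duct band.
Counting back 765 years from 1991 CE places the traumatic resin duct band in 1991 − 765 = 1226 CE.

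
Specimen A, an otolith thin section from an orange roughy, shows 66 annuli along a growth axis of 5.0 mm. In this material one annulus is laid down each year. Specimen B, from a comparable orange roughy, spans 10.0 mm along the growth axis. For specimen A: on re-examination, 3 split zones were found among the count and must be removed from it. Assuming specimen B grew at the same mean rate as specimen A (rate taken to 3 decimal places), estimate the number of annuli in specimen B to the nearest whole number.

127 annuli

Specimen A: after corrections the count is 66 − 3 = 63 annuli.
A: Extension rate ≈ 5.0 / 63 = 0.079 mm/year.
Specimen B: 10.0 mm / 0.079 mm per year = 126.58 years ≈ 127 annuli.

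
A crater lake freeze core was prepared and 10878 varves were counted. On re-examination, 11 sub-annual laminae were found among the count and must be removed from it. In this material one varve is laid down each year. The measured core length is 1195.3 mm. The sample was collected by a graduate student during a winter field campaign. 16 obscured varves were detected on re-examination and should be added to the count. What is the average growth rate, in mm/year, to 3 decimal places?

0.110 mm/year

True varve count = 10878 − 11 + 16 = 10883.
Extension rate ≈ 1195.3 / 10883 = 0.110 mm/year.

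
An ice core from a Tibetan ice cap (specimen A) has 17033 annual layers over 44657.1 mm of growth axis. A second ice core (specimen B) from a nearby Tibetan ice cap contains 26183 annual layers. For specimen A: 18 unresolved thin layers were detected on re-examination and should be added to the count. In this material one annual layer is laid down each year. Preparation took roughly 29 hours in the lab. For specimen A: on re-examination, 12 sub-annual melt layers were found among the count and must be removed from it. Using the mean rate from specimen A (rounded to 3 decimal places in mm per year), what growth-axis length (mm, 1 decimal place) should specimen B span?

68625.6 mm

Specimen A: after corrections the count is 17033 − 12 + 18 = 17039 annual layers.
A: Mean rate = 44657.1 mm / 17039 years ≈ 2.621 mm/yr.
For B, 2.621 mm/year × 26183 years = 68625.6 mm.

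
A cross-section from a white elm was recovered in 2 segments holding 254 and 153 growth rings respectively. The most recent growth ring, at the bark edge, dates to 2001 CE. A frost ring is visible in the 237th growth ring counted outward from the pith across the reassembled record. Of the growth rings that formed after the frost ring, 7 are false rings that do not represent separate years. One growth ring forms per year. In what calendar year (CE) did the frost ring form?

1838 CE

Total growth rings = 254 + 153 = 407.
407 − 237 = 170 growth rings lie beyond the frost ring toward the bark edge.
Removing the 7 false growth rings leaves 170 − 7 = 163 true growth rings beyond the frost ring.
Counting back 163 years from 2001 CE places the frost ring in 2001 − 163 = 1838 CE.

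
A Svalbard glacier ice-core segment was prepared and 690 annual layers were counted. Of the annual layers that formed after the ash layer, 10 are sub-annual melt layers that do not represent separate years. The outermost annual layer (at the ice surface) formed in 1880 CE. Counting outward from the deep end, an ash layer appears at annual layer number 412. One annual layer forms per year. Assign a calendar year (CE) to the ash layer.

The ash layer sits at annual layer 412 from the deep end, so 690 − 412 = 278 annual layers formed after it.
Excluding 10 false annual layers: 278 − 10 = 268.
The annual layer at the ice surface is 1880 CE, so the ash layer dates to 1880 − 268 = 1612 CE.

1612 CE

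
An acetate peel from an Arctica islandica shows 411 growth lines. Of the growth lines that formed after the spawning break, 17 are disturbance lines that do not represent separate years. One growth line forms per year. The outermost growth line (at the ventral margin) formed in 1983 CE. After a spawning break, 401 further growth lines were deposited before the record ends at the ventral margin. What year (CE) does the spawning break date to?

401 growth lines post-date the spawning break.
Excluding 17 false growth lines: 401 − 17 = 384.
The growth line at the ventral margin is 1983 CE, so the spawning break dates to 1983 − 384 = 1599 CE.

1599 CE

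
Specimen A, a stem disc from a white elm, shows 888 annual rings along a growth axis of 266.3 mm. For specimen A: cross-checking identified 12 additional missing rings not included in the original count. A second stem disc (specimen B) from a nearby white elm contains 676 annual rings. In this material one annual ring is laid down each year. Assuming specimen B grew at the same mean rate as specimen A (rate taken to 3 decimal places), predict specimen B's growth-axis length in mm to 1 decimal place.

Specimen A: correcting the raw count gives 888 + 12 = 900 true annual rings.
A: 266.3 mm over 900 years gives 266.3 / 900 ≈ 0.296 mm/yr.
Length of B = 0.296 × 676 = 200.1 mm.

200.1 mm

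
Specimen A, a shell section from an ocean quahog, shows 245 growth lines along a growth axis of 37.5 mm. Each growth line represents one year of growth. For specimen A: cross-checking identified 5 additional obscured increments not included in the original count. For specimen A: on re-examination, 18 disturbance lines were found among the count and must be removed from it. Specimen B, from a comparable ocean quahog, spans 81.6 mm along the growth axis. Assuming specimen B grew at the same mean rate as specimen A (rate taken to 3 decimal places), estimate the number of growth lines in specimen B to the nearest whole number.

504 growth lines

Specimen A: adjusted count: 245 − 18 + 5 = 232 growth lines.
A: 37.5 mm over 232 years gives 37.5 / 232 ≈ 0.162 mm per year.
Specimen B: 81.6 mm / 0.162 mm per year = 503.70 years ≈ 504 growth lines.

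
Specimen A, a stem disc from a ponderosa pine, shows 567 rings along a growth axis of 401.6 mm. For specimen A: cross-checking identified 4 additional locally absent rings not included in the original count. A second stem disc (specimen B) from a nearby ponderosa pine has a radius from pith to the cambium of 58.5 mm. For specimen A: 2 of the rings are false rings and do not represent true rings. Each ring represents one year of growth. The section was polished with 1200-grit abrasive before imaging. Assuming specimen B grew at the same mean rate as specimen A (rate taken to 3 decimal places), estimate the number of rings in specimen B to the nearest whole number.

83 rings

Specimen A: adjusted count: 567 − 2 + 4 = 569 rings.
A: Mean rate = 401.6 mm / 569 years ≈ 0.706 mm/yr.
For B, 58.5 / 0.706 = 82.86 years ≈ 83 rings.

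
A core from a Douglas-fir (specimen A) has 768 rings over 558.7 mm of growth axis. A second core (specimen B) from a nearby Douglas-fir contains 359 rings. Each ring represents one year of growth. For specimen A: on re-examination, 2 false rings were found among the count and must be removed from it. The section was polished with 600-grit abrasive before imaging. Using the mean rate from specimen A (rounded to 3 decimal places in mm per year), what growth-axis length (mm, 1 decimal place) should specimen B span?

Specimen A: correcting the raw count gives 768 − 2 = 766 true rings.
A: Mean rate = 558.7 mm / 766 years ≈ 0.729 mm/year.
Length of B = 0.729 × 359 = 261.7 mm.

261.7 mm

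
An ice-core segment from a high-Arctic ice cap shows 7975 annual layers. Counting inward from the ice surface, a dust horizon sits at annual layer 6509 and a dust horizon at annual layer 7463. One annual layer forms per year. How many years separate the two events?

954 years

The two markers are separated by 7463 − 6509 = 954 annual layers.
One annual layer per year makes the interval 954 years.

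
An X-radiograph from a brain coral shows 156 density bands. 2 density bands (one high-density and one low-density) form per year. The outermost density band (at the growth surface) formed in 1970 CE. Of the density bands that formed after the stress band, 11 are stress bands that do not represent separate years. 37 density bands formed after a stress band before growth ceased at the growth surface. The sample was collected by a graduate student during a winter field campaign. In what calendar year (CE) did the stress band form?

37 density bands formed after the stress band.
Removing the 11 false density bands leaves 37 − 11 = 26 true density bands beyond the stress band.
With 2 density bands per year, 26 / 2 = 13 years.
1970 − 13 = 1957 CE.

1957 CE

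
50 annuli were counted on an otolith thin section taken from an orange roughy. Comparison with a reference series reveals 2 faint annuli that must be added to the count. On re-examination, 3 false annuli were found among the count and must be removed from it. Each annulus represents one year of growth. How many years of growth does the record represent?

Adjusted count: 50 − 3 + 2 = 49 annuli.
One annulus per year makes the duration 49 years.

49 years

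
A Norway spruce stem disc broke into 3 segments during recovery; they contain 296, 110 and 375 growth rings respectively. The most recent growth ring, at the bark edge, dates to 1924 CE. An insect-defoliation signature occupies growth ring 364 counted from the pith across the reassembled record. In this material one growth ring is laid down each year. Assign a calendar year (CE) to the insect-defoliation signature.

1507 CE

Total growth rings = 296 + 110 + 375 = 781.
781 − 364 = 417 growth rings lie beyond the insect-defoliation signature toward the bark edge.
Counting back 417 years from 1924 CE places the insect-defoliation signature in 1924 − 417 = 1507 CE.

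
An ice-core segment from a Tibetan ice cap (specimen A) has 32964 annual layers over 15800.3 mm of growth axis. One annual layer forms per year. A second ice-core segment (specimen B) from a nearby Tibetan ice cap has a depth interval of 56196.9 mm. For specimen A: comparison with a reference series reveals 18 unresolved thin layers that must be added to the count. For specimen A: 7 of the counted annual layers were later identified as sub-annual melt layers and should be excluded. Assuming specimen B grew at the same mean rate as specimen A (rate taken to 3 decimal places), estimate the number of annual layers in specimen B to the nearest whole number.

117321 annual layers

Specimen A: after corrections the count is 32964 − 7 + 18 = 32975 annual layers.
A: Mean rate = 15800.3 mm / 32975 years ≈ 0.479 mm/yr.
Specimen B: 56196.9 mm / 0.479 mm per year = 117321.29 years ≈ 117321 annual layers.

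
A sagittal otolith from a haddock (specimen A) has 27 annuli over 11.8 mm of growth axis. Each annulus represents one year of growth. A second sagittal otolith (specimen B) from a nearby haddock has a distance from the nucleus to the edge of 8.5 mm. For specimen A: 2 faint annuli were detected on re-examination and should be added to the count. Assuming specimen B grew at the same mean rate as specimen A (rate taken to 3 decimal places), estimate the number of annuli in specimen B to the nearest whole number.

Specimen A: adjusted count: 27 + 2 = 29 annuli.
A: Mean rate = 11.8 mm / 29 years ≈ 0.407 mm/yr.
Specimen B: 8.5 mm / 0.407 mm per year = 20.88 years ≈ 21 annuli.

21 annuli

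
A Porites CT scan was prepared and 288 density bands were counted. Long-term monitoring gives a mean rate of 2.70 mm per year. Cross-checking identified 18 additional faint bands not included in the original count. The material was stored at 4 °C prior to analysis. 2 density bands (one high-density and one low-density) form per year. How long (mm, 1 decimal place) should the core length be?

Adjusted count: 288 + 18 = 306 density bands.
Dividing by 2 density bands per year: 306 / 2 = 153 years.
Predicted length = 2.70 mm/year × 153 years = 413.1 mm.

413.1 mm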